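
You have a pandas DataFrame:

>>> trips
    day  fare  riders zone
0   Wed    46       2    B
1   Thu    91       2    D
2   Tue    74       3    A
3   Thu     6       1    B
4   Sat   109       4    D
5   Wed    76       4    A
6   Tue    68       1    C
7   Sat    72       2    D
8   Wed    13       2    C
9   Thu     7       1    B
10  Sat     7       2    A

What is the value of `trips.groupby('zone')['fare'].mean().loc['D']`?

group by zone, mean of fare:
zone
A    52.333333
B    19.666667
C    40.500000
D    90.666667
Name: fare, dtype: float64
Finally, value at index 'D' = 90.6666666667.

90.6666666667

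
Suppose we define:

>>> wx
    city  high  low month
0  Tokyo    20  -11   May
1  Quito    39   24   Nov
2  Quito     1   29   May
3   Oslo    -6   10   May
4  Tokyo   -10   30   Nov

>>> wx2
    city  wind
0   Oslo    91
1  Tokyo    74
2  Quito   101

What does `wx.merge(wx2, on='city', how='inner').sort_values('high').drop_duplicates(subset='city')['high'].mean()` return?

-5.0

merge on 'city' (how='inner') → 5 rows:
    city  high  low month  wind
0  Tokyo    20  -11   May    74
1  Quito    39   24   Nov   101
2  Quito     1   29   May   101
3   Oslo    -6   10   May    91
4  Tokyo   -10   30   Nov    74
sort by high:
    city  high  low month  wind
4  Tokyo   -10   30   Nov    74
3   Oslo    -6   10   May    91
2  Quito     1   29   May   101
0  Tokyo    20  -11   May    74
1  Quito    39   24   Nov   101
drop duplicate city (keep=first):
    city  high  low month  wind
4  Tokyo   -10   30   Nov    74
3   Oslo    -6   10   May    91
2  Quito     1   29   May   101
So mean() = -5.0.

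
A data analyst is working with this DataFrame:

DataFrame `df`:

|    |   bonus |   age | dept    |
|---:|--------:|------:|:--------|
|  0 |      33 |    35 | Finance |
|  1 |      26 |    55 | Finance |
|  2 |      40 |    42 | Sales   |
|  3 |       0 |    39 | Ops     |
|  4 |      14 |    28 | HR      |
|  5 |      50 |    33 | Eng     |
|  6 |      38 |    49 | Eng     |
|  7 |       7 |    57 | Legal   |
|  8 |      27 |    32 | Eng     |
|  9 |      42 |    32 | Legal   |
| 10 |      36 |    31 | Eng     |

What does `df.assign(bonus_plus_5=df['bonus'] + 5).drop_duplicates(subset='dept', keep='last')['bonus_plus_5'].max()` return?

add column bonus_plus_5 = df['bonus'] + 5:
    bonus  age     dept  bonus_plus_5
0      33   35  Finance            38
1      26   55  Finance            31
2      40   42    Sales            45
3       0   39      Ops             5
4      14   28       HR            19
5      50   33      Eng            55
6      38   49      Eng            43
7       7   57    Legal            12
8      27   32      Eng            32
9      42   32    Legal            47
10     36   31      Eng            41
drop duplicate dept (keep=last):
    bonus  age     dept  bonus_plus_5
1      26   55  Finance            31
2      40   42    Sales            45
3       0   39      Ops             5
4      14   28       HR            19
9      42   32    Legal            47
10     36   31      Eng            41
max of column 'bonus_plus_5' → 47

47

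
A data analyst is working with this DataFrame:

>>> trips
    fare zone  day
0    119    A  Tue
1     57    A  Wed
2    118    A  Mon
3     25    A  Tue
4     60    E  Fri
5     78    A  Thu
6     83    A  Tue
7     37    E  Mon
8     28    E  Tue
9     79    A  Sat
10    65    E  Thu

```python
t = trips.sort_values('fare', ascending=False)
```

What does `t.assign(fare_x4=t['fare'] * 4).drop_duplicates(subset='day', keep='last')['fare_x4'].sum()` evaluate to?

sort by fare descending:
    fare zone  day
0    119    A  Tue
2    118    A  Mon
6     83    A  Tue
9     79    A  Sat
5     78    A  Thu
10    65    E  Thu
4     60    E  Fri
1     57    A  Wed
7     37    E  Mon
8     28    E  Tue
3     25    A  Tue
add column fare_x4 = t['fare'] * 4:
    fare zone  day  fare_x4
0    119    A  Tue      476
2    118    A  Mon      472
6     83    A  Tue      332
9     79    A  Sat      316
5     78    A  Thu      312
10    65    E  Thu      260
4     60    E  Fri      240
1     57    A  Wed      228
7     37    E  Mon      148
8     28    E  Tue      112
3     25    A  Tue      100
drop duplicate day (keep=last):
    fare zone  day  fare_x4
9     79    A  Sat      316
10    65    E  Thu      260
4     60    E  Fri      240
1     57    A  Wed      228
7     37    E  Mon      148
3     25    A  Tue      100
So sum() = 1292.

1292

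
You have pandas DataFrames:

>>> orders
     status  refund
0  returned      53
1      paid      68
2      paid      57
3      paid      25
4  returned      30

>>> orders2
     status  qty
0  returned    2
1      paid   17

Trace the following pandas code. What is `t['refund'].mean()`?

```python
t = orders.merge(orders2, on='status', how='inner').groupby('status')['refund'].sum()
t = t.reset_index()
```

merge on 'status' (how='inner') → 5 rows:
     status  refund  qty
0  returned      53    2
1      paid      68   17
2      paid      57   17
3      paid      25   17
4  returned      30    2
group by status, sum of refund:
status
paid        150
returned     83
Name: refund, dtype: int64
reset_index():
     status  refund
0      paid     150
1  returned      83
So mean() = 116.5.

116.5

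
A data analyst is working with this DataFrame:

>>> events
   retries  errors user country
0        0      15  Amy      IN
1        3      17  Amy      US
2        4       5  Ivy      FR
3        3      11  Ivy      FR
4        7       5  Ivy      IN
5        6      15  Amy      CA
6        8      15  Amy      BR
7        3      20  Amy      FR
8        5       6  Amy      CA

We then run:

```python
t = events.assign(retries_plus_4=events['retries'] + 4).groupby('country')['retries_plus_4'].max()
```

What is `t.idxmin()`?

US

add column retries_plus_4 = events['retries'] + 4:
   retries  errors user country  retries_plus_4
0        0      15  Amy      IN               4
1        3      17  Amy      US               7
2        4       5  Ivy      FR               8
3        3      11  Ivy      FR               7
4        7       5  Ivy      IN              11
5        6      15  Amy      CA              10
6        8      15  Amy      BR              12
7        3      20  Amy      FR               7
8        5       6  Amy      CA               9
group by country, max of retries_plus_4:
country
BR    12
CA    10
FR     8
IN    11
US     7
Name: retries_plus_4, dtype: int64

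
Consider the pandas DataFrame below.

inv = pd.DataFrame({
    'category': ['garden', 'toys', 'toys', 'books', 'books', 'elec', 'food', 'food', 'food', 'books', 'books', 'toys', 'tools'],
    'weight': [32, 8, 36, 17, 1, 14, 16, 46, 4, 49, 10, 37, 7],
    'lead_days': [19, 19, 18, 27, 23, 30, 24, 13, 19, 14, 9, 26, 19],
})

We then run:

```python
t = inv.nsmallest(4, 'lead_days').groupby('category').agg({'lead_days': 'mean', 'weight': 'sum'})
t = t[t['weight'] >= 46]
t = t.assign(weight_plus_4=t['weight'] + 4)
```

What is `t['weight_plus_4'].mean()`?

take 4 rows with smallest lead_days:
   category  weight  lead_days
10    books      10          9
7      food      46         13
9     books      49         14
2      toys      36         18
group by category: mean(lead_days), sum(weight):
          lead_days  weight
category                   
books          11.5      59
food           13.0      46
toys           18.0      36
filter rows where weight >= 46:
          lead_days  weight
category                   
books          11.5      59
food           13.0      46
add column weight_plus_4 = t['weight'] + 4:
          lead_days  weight  weight_plus_4
category                                  
books          11.5      59             63
food           13.0      46             50

56.5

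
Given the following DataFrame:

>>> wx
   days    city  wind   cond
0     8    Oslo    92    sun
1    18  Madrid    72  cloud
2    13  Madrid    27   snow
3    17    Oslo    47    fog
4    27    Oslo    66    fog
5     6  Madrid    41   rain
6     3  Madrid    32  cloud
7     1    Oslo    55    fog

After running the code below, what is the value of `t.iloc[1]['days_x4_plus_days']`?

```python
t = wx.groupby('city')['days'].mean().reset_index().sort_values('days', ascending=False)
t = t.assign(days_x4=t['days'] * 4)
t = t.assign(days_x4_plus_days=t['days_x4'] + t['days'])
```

group by city, mean of days:
city
Madrid    10.00
Oslo      13.25
Name: days, dtype: float64
reset_index():
     city   days
0  Madrid  10.00
1    Oslo  13.25
sort by days descending:
     city   days
1    Oslo  13.25
0  Madrid  10.00
add column days_x4 = t['days'] * 4:
     city   days  days_x4
1    Oslo  13.25     53.0
0  Madrid  10.00     40.0
add column days_x4_plus_days = t['days_x4'] + t['days']:
     city   days  days_x4  days_x4_plus_days
1    Oslo  13.25     53.0              66.25
0  Madrid  10.00     40.0              50.00
value at position 1, column 'days_x4_plus_days' → 50.0

50.0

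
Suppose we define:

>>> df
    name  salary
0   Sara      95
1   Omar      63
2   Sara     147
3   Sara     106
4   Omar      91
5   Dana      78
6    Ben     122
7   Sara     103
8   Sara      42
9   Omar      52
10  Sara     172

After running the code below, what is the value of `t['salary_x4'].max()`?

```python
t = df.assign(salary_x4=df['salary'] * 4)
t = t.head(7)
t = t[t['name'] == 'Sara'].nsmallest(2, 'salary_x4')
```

424

add column salary_x4 = df['salary'] * 4:
    name  salary  salary_x4
0   Sara      95        380
1   Omar      63        252
2   Sara     147        588
3   Sara     106        424
4   Omar      91        364
5   Dana      78        312
6    Ben     122        488
7   Sara     103        412
8   Sara      42        168
9   Omar      52        208
10  Sara     172        688
take first 7 rows:
   name  salary  salary_x4
0  Sara      95        380
1  Omar      63        252
2  Sara     147        588
3  Sara     106        424
4  Omar      91        364
5  Dana      78        312
6   Ben     122        488
filter rows where name == 'Sara':
   name  salary  salary_x4
0  Sara      95        380
2  Sara     147        588
3  Sara     106        424
take 2 rows with smallest salary_x4:
   name  salary  salary_x4
0  Sara      95        380
3  Sara     106        424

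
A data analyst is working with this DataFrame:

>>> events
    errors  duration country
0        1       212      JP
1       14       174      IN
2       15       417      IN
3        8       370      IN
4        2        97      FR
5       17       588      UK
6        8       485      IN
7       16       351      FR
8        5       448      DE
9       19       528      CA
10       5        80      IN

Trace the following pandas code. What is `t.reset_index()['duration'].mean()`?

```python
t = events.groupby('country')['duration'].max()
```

group by country, max of duration:
country
CA    528
DE    448
FR    351
IN    485
JP    212
UK    588
Name: duration, dtype: int64
reset_index():
  country  duration
0      CA       528
1      DE       448
2      FR       351
3      IN       485
4      JP       212
5      UK       588
Taking the mean of column 'duration' gives 435.333333333.

435.333333333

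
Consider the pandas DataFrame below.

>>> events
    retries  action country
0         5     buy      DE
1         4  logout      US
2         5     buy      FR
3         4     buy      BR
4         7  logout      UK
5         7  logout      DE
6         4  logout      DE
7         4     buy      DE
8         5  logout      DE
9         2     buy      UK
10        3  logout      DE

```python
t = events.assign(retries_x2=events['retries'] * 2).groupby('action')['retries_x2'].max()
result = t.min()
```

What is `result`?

add column retries_x2 = events['retries'] * 2:
    retries  action country  retries_x2
0         5     buy      DE          10
1         4  logout      US           8
2         5     buy      FR          10
3         4     buy      BR           8
4         7  logout      UK          14
5         7  logout      DE          14
6         4  logout      DE           8
7         4     buy      DE           8
8         5  logout      DE          10
9         2     buy      UK           4
10        3  logout      DE           6
group by action, max of retries_x2:
action
buy       10
logout    14
Name: retries_x2, dtype: int64
Then the min of the resulting series: 10

10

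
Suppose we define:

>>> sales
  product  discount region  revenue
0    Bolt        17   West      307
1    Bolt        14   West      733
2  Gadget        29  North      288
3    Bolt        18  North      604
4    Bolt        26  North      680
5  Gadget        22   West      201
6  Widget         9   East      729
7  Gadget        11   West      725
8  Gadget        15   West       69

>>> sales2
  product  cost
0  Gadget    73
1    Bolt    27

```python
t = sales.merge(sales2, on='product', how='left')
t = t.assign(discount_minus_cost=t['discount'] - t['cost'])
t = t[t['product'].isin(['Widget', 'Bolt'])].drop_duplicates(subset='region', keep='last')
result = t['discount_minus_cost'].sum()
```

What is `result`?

merge on 'product' (how='left') → 9 rows:
  product  discount region  revenue  cost
0    Bolt        17   West      307  27.0
1    Bolt        14   West      733  27.0
2  Gadget        29  North      288  73.0
3    Bolt        18  North      604  27.0
4    Bolt        26  North      680  27.0
5  Gadget        22   West      201  73.0
6  Widget         9   East      729   NaN
7  Gadget        11   West      725  73.0
8  Gadget        15   West       69  73.0
add column discount_minus_cost = t['discount'] - t['cost']:
  product  discount region  revenue  cost  discount_minus_cost
0    Bolt        17   West      307  27.0                -10.0
1    Bolt        14   West      733  27.0                -13.0
2  Gadget        29  North      288  73.0                -44.0
3    Bolt        18  North      604  27.0                 -9.0
4    Bolt        26  North      680  27.0                 -1.0
5  Gadget        22   West      201  73.0                -51.0
6  Widget         9   East      729   NaN                  NaN
7  Gadget        11   West      725  73.0                -62.0
8  Gadget        15   West       69  73.0                -58.0
filter rows where product in ['Widget', 'Bolt']:
  product  discount region  revenue  cost  discount_minus_cost
0    Bolt        17   West      307  27.0                -10.0
1    Bolt        14   West      733  27.0                -13.0
3    Bolt        18  North      604  27.0                 -9.0
4    Bolt        26  North      680  27.0                 -1.0
6  Widget         9   East      729   NaN                  NaN
drop duplicate region (keep=last):
  product  discount region  revenue  cost  discount_minus_cost
1    Bolt        14   West      733  27.0                -13.0
4    Bolt        26  North      680  27.0                 -1.0
6  Widget         9   East      729   NaN                  NaN
Reading off the sum of column 'discount_minus_cost', we get -14.0.

-14.0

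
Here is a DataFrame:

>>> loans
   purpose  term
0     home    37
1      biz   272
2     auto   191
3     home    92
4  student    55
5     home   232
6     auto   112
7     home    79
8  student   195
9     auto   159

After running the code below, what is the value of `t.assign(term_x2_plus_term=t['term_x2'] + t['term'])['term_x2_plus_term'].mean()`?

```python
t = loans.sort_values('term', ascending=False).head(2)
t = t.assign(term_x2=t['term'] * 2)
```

756.0

sort by term descending:
   purpose  term
1      biz   272
5     home   232
8  student   195
2     auto   191
9     auto   159
6     auto   112
3     home    92
7     home    79
4  student    55
0     home    37
take first 2 rows:
  purpose  term
1     biz   272
5    home   232
add column term_x2 = t['term'] * 2:
  purpose  term  term_x2
1     biz   272      544
5    home   232      464
add column term_x2_plus_term = t['term_x2'] + t['term']:
  purpose  term  term_x2  term_x2_plus_term
1     biz   272      544                816
5    home   232      464                696
Finally, mean of column 'term_x2_plus_term' = 756.0.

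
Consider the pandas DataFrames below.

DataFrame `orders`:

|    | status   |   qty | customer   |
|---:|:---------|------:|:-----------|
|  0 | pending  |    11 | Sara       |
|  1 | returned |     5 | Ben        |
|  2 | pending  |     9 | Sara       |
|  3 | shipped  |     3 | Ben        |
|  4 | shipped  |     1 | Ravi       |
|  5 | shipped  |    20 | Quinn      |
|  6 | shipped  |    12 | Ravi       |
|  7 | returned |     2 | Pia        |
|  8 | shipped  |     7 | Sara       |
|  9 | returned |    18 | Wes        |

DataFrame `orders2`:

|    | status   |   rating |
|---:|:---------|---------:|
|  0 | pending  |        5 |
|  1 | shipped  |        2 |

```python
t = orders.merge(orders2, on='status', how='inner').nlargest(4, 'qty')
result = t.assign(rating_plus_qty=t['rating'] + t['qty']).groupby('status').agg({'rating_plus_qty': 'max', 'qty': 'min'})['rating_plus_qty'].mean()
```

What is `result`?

19.0

merge on 'status' (how='inner') → 7 rows:
    status  qty customer  rating
0  pending   11     Sara       5
1  pending    9     Sara       5
2  shipped    3      Ben       2
3  shipped    1     Ravi       2
4  shipped   20    Quinn       2
5  shipped   12     Ravi       2
6  shipped    7     Sara       2
take 4 rows with largest qty:
    status  qty customer  rating
4  shipped   20    Quinn       2
5  shipped   12     Ravi       2
0  pending   11     Sara       5
1  pending    9     Sara       5
add column rating_plus_qty = t['rating'] + t['qty']:
    status  qty customer  rating  rating_plus_qty
4  shipped   20    Quinn       2               22
5  shipped   12     Ravi       2               14
0  pending   11     Sara       5               16
1  pending    9     Sara       5               14
group by status: max(rating_plus_qty), min(qty):
         rating_plus_qty  qty
status                       
pending               16    9
shipped               22   12
The mean of column 'rating_plus_qty' is 19.0.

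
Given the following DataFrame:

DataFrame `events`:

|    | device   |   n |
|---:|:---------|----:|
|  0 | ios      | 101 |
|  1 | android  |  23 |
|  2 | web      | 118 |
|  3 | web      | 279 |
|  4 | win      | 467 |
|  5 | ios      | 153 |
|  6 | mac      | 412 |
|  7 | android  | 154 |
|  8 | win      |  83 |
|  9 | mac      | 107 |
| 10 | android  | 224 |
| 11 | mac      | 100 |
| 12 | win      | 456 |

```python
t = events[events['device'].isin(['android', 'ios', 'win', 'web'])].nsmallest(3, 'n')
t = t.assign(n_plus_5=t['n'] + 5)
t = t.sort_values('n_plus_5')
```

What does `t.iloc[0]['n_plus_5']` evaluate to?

28

filter rows where device in ['android', 'ios', 'win', 'web']:
     device    n
0       ios  101
1   android   23
2       web  118
3       web  279
4       win  467
5       ios  153
7   android  154
8       win   83
10  android  224
12      win  456
take 3 rows with smallest n:
    device    n
1  android   23
8      win   83
0      ios  101
add column n_plus_5 = t['n'] + 5:
    device    n  n_plus_5
1  android   23        28
8      win   83        88
0      ios  101       106
sort by n_plus_5:
    device    n  n_plus_5
1  android   23        28
8      win   83        88
0      ios  101       106
So iloc[0]['n_plus_5'] = 28.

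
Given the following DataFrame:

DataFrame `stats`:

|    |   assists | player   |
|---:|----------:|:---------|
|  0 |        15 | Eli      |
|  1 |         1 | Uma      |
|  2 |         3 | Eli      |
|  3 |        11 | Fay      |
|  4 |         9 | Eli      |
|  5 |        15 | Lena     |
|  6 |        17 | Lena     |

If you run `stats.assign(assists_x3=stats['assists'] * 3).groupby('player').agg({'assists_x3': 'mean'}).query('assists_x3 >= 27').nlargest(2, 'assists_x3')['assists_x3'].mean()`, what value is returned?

add column assists_x3 = stats['assists'] * 3:
   assists player  assists_x3
0       15    Eli          45
1        1    Uma           3
2        3    Eli           9
3       11    Fay          33
4        9    Eli          27
5       15   Lena          45
6       17   Lena          51
group by player, mean of assists_x3:
        assists_x3
player            
Eli           27.0
Fay           33.0
Lena          48.0
Uma            3.0
filter rows where assists_x3 >= 27:
        assists_x3
player            
Eli           27.0
Fay           33.0
Lena          48.0
take 2 rows with largest assists_x3:
        assists_x3
player            
Lena          48.0
Fay           33.0
Taking the mean of column 'assists_x3' gives 40.5.

40.5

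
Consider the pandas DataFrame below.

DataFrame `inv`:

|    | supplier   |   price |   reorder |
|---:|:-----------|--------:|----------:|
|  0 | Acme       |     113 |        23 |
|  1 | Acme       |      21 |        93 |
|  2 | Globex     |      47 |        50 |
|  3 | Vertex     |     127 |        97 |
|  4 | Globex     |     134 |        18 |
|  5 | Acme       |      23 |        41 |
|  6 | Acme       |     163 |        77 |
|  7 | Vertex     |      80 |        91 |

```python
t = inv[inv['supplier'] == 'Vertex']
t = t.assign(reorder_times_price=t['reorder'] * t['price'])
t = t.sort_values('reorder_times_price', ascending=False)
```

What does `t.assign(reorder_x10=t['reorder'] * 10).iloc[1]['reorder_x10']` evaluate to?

910

filter rows where supplier == 'Vertex':
  supplier  price  reorder
3   Vertex    127       97
7   Vertex     80       91
add column reorder_times_price = t['reorder'] * t['price']:
  supplier  price  reorder  reorder_times_price
3   Vertex    127       97                12319
7   Vertex     80       91                 7280
sort by reorder_times_price descending:
  supplier  price  reorder  reorder_times_price
3   Vertex    127       97                12319
7   Vertex     80       91                 7280
add column reorder_x10 = t['reorder'] * 10:
  supplier  price  reorder  reorder_times_price  reorder_x10
3   Vertex    127       97                12319          970
7   Vertex     80       91                 7280          910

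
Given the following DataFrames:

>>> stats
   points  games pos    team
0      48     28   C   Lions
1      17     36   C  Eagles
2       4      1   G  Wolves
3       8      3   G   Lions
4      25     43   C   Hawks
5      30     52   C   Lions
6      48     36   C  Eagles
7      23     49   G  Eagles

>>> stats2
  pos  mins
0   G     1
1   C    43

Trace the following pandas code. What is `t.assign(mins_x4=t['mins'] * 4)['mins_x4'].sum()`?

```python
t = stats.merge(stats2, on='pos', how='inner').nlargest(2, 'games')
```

176

merge on 'pos' (how='inner') → 8 rows:
   points  games pos    team  mins
0      48     28   C   Lions    43
1      17     36   C  Eagles    43
2       4      1   G  Wolves     1
3       8      3   G   Lions     1
4      25     43   C   Hawks    43
5      30     52   C   Lions    43
6      48     36   C  Eagles    43
7      23     49   G  Eagles     1
take 2 rows with largest games:
   points  games pos    team  mins
5      30     52   C   Lions    43
7      23     49   G  Eagles     1
add column mins_x4 = t['mins'] * 4:
   points  games pos    team  mins  mins_x4
5      30     52   C   Lions    43      172
7      23     49   G  Eagles     1        4
Finally, sum of column 'mins_x4' = 176.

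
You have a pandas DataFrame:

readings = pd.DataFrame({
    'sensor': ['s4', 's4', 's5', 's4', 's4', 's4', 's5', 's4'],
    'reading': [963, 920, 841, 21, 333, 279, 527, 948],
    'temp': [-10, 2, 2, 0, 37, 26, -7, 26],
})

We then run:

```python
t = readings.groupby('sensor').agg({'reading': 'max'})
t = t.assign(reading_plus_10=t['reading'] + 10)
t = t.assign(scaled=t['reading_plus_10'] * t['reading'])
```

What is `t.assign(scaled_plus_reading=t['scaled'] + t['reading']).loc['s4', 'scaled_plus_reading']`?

937962

group by sensor, max of reading:
        reading
sensor         
s4          963
s5          841
add column reading_plus_10 = t['reading'] + 10:
        reading  reading_plus_10
sensor                          
s4          963              973
s5          841              851
add column scaled = t['reading_plus_10'] * t['reading']:
        reading  reading_plus_10  scaled
sensor                                  
s4          963              973  936999
s5          841              851  715691
add column scaled_plus_reading = t['scaled'] + t['reading']:
        reading  reading_plus_10  scaled  scaled_plus_reading
sensor                                                       
s4          963              973  936999               937962
s5          841              851  715691               716532
Taking the value at row 's4', column 'scaled_plus_reading' gives 937962.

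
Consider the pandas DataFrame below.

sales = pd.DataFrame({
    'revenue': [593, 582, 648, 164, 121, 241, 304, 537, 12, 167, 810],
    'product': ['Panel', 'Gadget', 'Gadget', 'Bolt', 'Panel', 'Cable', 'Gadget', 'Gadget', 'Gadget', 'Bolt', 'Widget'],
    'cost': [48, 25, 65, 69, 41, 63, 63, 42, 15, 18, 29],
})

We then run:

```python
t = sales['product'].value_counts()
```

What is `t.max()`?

5

value_counts of product:
product
Gadget    5
Panel     2
Bolt      2
Cable     1
Widget    1
Name: count, dtype: int64
Reading off the max of the resulting series, we get 5.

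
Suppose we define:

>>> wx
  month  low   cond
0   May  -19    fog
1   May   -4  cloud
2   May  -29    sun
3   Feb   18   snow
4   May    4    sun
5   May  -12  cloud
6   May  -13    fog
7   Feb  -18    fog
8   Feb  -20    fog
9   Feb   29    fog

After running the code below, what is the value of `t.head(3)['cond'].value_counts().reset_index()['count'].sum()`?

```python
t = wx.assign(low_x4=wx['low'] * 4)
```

3

add column low_x4 = wx['low'] * 4:
  month  low   cond  low_x4
0   May  -19    fog     -76
1   May   -4  cloud     -16
2   May  -29    sun    -116
3   Feb   18   snow      72
4   May    4    sun      16
5   May  -12  cloud     -48
6   May  -13    fog     -52
7   Feb  -18    fog     -72
8   Feb  -20    fog     -80
9   Feb   29    fog     116
take first 3 rows:
  month  low   cond  low_x4
0   May  -19    fog     -76
1   May   -4  cloud     -16
2   May  -29    sun    -116
value_counts of cond:
cond
fog      1
cloud    1
sun      1
Name: count, dtype: int64
reset_index():
    cond  count
0    fog      1
1  cloud      1
2    sun      1
Taking the sum of column 'count' gives 3.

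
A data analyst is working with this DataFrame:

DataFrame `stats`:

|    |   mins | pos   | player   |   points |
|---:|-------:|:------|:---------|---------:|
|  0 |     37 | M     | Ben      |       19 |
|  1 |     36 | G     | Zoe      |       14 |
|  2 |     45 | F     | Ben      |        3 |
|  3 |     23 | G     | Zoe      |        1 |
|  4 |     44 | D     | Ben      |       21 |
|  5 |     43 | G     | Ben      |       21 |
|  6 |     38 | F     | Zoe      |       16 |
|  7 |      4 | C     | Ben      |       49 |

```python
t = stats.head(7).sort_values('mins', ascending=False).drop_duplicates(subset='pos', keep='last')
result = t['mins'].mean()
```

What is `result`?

take first 7 rows:
   mins pos player  points
0    37   M    Ben      19
1    36   G    Zoe      14
2    45   F    Ben       3
3    23   G    Zoe       1
4    44   D    Ben      21
5    43   G    Ben      21
6    38   F    Zoe      16
sort by mins descending:
   mins pos player  points
2    45   F    Ben       3
4    44   D    Ben      21
5    43   G    Ben      21
6    38   F    Zoe      16
0    37   M    Ben      19
1    36   G    Zoe      14
3    23   G    Zoe       1
drop duplicate pos (keep=last):
   mins pos player  points
4    44   D    Ben      21
6    38   F    Zoe      16
0    37   M    Ben      19
3    23   G    Zoe       1
Reading off the mean of column 'mins', we get 35.5.

35.5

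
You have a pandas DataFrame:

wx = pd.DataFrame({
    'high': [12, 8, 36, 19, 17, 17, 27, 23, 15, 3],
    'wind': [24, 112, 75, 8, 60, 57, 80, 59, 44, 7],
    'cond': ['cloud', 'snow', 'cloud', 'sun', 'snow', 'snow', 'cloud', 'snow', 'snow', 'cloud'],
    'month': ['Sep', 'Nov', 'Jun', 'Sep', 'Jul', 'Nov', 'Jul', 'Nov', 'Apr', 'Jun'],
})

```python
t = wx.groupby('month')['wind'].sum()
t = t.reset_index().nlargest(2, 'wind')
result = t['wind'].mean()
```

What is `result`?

group by month, sum of wind:
month
Apr     44
Jul    140
Jun     82
Nov    228
Sep     32
Name: wind, dtype: int64
reset_index():
  month  wind
0   Apr    44
1   Jul   140
2   Jun    82
3   Nov   228
4   Sep    32
take 2 rows with largest wind:
  month  wind
3   Nov   228
1   Jul   140

184.0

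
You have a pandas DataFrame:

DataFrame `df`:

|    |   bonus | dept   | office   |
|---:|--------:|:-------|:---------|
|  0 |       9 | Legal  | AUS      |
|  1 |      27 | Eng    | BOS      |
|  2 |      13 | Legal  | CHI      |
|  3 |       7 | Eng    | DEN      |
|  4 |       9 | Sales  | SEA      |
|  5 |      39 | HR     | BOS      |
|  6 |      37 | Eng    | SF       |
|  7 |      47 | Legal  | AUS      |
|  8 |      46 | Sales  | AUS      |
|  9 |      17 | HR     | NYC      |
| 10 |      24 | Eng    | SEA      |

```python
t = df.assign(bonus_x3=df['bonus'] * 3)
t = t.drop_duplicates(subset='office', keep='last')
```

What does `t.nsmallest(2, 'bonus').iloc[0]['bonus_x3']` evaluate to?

add column bonus_x3 = df['bonus'] * 3:
    bonus   dept office  bonus_x3
0       9  Legal    AUS        27
1      27    Eng    BOS        81
2      13  Legal    CHI        39
3       7    Eng    DEN        21
4       9  Sales    SEA        27
5      39     HR    BOS       117
6      37    Eng     SF       111
7      47  Legal    AUS       141
8      46  Sales    AUS       138
9      17     HR    NYC        51
10     24    Eng    SEA        72
drop duplicate office (keep=last):
    bonus   dept office  bonus_x3
2      13  Legal    CHI        39
3       7    Eng    DEN        21
5      39     HR    BOS       117
6      37    Eng     SF       111
8      46  Sales    AUS       138
9      17     HR    NYC        51
10     24    Eng    SEA        72
take 2 rows with smallest bonus:
   bonus   dept office  bonus_x3
3      7    Eng    DEN        21
2     13  Legal    CHI        39

21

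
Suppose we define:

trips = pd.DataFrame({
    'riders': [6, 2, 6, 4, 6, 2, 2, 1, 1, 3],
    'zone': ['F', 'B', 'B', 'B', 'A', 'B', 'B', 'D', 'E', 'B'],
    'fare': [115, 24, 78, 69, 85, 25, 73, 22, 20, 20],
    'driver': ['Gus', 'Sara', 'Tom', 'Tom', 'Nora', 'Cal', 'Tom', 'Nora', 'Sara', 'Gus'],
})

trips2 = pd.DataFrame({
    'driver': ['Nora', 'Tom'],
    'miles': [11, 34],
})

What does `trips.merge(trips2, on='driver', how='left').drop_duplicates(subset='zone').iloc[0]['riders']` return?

merge on 'driver' (how='left') → 10 rows:
   riders zone  fare driver  miles
0       6    F   115    Gus    NaN
1       2    B    24   Sara    NaN
2       6    B    78    Tom   34.0
3       4    B    69    Tom   34.0
4       6    A    85   Nora   11.0
5       2    B    25    Cal    NaN
6       2    B    73    Tom   34.0
7       1    D    22   Nora   11.0
8       1    E    20   Sara    NaN
9       3    B    20    Gus    NaN
drop duplicate zone (keep=first):
   riders zone  fare driver  miles
0       6    F   115    Gus    NaN
1       2    B    24   Sara    NaN
4       6    A    85   Nora   11.0
7       1    D    22   Nora   11.0
8       1    E    20   Sara    NaN

6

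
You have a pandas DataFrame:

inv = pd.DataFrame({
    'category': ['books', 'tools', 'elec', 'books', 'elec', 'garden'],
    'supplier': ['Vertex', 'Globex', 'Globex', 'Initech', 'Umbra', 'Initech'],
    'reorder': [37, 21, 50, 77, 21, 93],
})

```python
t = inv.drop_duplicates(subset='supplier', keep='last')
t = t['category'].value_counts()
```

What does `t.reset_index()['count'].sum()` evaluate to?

4

drop duplicate supplier (keep=last):
  category supplier  reorder
0    books   Vertex       37
2     elec   Globex       50
4     elec    Umbra       21
5   garden  Initech       93
value_counts of category:
category
elec      2
books     1
garden    1
Name: count, dtype: int64
reset_index():
  category  count
0     elec      2
1    books      1
2   garden      1
Then the sum of column 'count': 4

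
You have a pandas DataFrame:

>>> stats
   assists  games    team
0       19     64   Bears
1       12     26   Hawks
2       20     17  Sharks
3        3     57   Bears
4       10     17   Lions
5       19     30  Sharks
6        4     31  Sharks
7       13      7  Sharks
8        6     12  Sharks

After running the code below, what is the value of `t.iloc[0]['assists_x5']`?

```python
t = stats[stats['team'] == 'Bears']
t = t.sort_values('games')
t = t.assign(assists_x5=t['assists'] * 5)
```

filter rows where team == 'Bears':
   assists  games   team
0       19     64  Bears
3        3     57  Bears
sort by games:
   assists  games   team
3        3     57  Bears
0       19     64  Bears
add column assists_x5 = t['assists'] * 5:
   assists  games   team  assists_x5
3        3     57  Bears          15
0       19     64  Bears          95
The value at position 0, column 'assists_x5' is 15.

15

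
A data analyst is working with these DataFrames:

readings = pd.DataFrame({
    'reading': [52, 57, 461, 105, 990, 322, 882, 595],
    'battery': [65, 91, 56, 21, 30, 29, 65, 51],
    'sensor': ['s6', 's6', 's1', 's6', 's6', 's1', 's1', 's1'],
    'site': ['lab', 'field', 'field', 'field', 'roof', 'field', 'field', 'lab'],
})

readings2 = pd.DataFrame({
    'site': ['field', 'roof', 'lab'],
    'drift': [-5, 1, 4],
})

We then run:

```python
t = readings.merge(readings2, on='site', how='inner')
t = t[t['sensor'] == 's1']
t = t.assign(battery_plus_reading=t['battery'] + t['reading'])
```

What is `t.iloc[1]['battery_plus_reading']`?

351

merge on 'site' (how='inner') → 8 rows:
   reading  battery sensor   site  drift
0       52       65     s6    lab      4
1       57       91     s6  field     -5
2      461       56     s1  field     -5
3      105       21     s6  field     -5
4      990       30     s6   roof      1
5      322       29     s1  field     -5
6      882       65     s1  field     -5
7      595       51     s1    lab      4
filter rows where sensor == 's1':
   reading  battery sensor   site  drift
2      461       56     s1  field     -5
5      322       29     s1  field     -5
6      882       65     s1  field     -5
7      595       51     s1    lab      4
add column battery_plus_reading = t['battery'] + t['reading']:
   reading  battery sensor   site  drift  battery_plus_reading
2      461       56     s1  field     -5                   517
5      322       29     s1  field     -5                   351
6      882       65     s1  field     -5                   947
7      595       51     s1    lab      4                   646
Then the value at position 1, column 'battery_plus_reading': 351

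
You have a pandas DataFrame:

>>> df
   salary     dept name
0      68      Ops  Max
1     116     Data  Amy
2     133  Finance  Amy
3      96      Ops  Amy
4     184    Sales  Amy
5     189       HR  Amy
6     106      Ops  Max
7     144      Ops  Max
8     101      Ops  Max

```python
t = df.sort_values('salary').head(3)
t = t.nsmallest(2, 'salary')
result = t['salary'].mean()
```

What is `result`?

82.0

sort by salary:
   salary     dept name
0      68      Ops  Max
3      96      Ops  Amy
8     101      Ops  Max
6     106      Ops  Max
1     116     Data  Amy
2     133  Finance  Amy
7     144      Ops  Max
4     184    Sales  Amy
5     189       HR  Amy
take first 3 rows:
   salary dept name
0      68  Ops  Max
3      96  Ops  Amy
8     101  Ops  Max
take 2 rows with smallest salary:
   salary dept name
0      68  Ops  Max
3      96  Ops  Amy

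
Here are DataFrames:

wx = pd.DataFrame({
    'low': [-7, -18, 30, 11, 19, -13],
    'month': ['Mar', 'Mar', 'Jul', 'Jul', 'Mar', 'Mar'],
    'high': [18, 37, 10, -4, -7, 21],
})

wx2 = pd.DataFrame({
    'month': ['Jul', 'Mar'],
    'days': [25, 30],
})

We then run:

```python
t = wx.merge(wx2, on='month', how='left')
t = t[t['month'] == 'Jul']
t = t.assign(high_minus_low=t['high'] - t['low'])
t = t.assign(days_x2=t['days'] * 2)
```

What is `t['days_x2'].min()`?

50

merge on 'month' (how='left') → 6 rows:
   low month  high  days
0   -7   Mar    18    30
1  -18   Mar    37    30
2   30   Jul    10    25
3   11   Jul    -4    25
4   19   Mar    -7    30
5  -13   Mar    21    30
filter rows where month == 'Jul':
   low month  high  days
2   30   Jul    10    25
3   11   Jul    -4    25
add column high_minus_low = t['high'] - t['low']:
   low month  high  days  high_minus_low
2   30   Jul    10    25             -20
3   11   Jul    -4    25             -15
add column days_x2 = t['days'] * 2:
   low month  high  days  high_minus_low  days_x2
2   30   Jul    10    25             -20       50
3   11   Jul    -4    25             -15       50
So min() = 50.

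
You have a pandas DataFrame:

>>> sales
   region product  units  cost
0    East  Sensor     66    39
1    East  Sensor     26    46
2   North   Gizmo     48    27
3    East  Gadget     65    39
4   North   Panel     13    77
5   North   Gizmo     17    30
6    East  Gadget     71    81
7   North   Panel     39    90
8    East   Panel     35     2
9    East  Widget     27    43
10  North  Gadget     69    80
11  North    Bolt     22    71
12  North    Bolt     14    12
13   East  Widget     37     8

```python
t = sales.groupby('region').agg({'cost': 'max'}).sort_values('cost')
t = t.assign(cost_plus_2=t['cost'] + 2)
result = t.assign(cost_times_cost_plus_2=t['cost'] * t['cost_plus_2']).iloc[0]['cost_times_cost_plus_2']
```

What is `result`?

6723

group by region, max of cost:
        cost
region      
East      81
North     90
sort by cost:
        cost
region      
East      81
North     90
add column cost_plus_2 = t['cost'] + 2:
        cost  cost_plus_2
region                   
East      81           83
North     90           92
add column cost_times_cost_plus_2 = t['cost'] * t['cost_plus_2']:
        cost  cost_plus_2  cost_times_cost_plus_2
region                                           
East      81           83                    6723
North     90           92                    8280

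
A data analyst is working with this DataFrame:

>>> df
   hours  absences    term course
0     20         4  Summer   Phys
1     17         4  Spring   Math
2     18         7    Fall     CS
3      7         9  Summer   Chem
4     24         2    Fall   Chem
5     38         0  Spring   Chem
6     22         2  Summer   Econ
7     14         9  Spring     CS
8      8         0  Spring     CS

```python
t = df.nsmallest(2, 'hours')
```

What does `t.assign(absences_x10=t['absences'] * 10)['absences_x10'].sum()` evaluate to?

take 2 rows with smallest hours:
   hours  absences    term course
3      7         9  Summer   Chem
8      8         0  Spring     CS
add column absences_x10 = t['absences'] * 10:
   hours  absences    term course  absences_x10
3      7         9  Summer   Chem            90
8      8         0  Spring     CS             0
Then the sum of column 'absences_x10': 90

90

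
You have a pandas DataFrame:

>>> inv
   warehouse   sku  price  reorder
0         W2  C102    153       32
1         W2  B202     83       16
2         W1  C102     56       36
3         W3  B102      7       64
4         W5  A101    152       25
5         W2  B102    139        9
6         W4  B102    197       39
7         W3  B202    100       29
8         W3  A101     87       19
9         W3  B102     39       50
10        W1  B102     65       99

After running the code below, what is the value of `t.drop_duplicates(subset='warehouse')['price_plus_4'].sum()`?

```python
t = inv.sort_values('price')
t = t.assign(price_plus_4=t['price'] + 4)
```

515

sort by price:
   warehouse   sku  price  reorder
3         W3  B102      7       64
9         W3  B102     39       50
2         W1  C102     56       36
10        W1  B102     65       99
1         W2  B202     83       16
8         W3  A101     87       19
7         W3  B202    100       29
5         W2  B102    139        9
4         W5  A101    152       25
0         W2  C102    153       32
6         W4  B102    197       39
add column price_plus_4 = t['price'] + 4:
   warehouse   sku  price  reorder  price_plus_4
3         W3  B102      7       64            11
9         W3  B102     39       50            43
2         W1  C102     56       36            60
10        W1  B102     65       99            69
1         W2  B202     83       16            87
8         W3  A101     87       19            91
7         W3  B202    100       29           104
5         W2  B102    139        9           143
4         W5  A101    152       25           156
0         W2  C102    153       32           157
6         W4  B102    197       39           201
drop duplicate warehouse (keep=first):
  warehouse   sku  price  reorder  price_plus_4
3        W3  B102      7       64            11
2        W1  C102     56       36            60
1        W2  B202     83       16            87
4        W5  A101    152       25           156
6        W4  B102    197       39           201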